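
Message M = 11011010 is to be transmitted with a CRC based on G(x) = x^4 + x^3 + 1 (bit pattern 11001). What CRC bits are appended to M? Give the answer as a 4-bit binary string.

0101

Append 4 zeros: 110110100000. Divide by 11001 (XOR where the leading bit is 1):
  pos 0: 11011 XOR 11001 = 00010
  pos 3: 10010 XOR 11001 = 01011
  pos 4: 10110 XOR 11001 = 01111
  pos 5: 11110 XOR 11001 = 00111
  pos 7: 11100 XOR 11001 = 00101
Remainder (last 4 bits) = 0101. This is the CRC / FCS.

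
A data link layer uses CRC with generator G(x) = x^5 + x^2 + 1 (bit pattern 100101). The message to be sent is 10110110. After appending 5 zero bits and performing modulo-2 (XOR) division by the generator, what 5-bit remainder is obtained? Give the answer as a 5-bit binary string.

11011

Append 5 zeros: 1011011000000. Divide by 100101 (XOR where the leading bit is 1):
  pos 0: 101101 XOR 100101 = 001000
  pos 2: 100010 XOR 100101 = 000111
  pos 5: 111000 XOR 100101 = 011101
  pos 6: 111010 XOR 100101 = 011111
  pos 7: 111110 XOR 100101 = 011011
Remainder (last 5 bits) = 11011. This is the CRC / FCS.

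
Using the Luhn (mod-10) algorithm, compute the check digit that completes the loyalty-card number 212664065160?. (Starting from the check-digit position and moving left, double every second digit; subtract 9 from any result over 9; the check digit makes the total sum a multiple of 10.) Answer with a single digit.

1

Partial digits right→left: 0 6 1 5 6 0 4 6 6 2 1 2
Double every second digit counting from the check-digit position (so the 1st, 3rd, 5th, ... of the partial from the right).
  doubled (with −9 where >9): 0 2 3 8 3 2 → sum 18
  kept as-is: 6 5 0 6 2 2 → sum 21
Total = 18 + 21 = 39.
Check digit = (10 − (39 mod 10)) mod 10 = 1.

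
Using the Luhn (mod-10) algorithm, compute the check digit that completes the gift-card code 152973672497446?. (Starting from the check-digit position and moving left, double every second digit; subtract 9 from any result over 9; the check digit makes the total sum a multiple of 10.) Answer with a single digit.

3

Partial digits right→left: 6 4 4 7 9 4 2 7 6 3 7 9 2 5 1
Double every second digit counting from the check-digit position (so the 1st, 3rd, 5th, ... of the partial from the right).
  doubled (with −9 where >9): 3 8 9 4 3 5 4 2 → sum 38
  kept as-is: 4 7 4 7 3 9 5 → sum 39
Total = 38 + 39 = 77.
Check digit = (10 − (77 mod 10)) mod 10 = 3.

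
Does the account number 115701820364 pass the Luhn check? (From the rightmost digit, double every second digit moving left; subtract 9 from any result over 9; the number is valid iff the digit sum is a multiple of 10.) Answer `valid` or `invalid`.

invalid

From the right, keep odd positions and double even positions (subtract 9 from any doubled value over 9):
  doubled (positions 2,4,...): 3 0 7 0 1 2 → sum 13
  kept (positions 1,3,...): 4 3 2 1 7 1 → sum 18
Total = 31.
31 mod 10 = 1, so the number is invalid.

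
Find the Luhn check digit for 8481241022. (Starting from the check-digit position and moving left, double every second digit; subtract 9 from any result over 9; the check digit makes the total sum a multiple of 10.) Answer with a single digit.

Partial digits right→left: 2 2 0 1 4 2 1 8 4 8
Double every second digit counting from the check-digit position (so the 1st, 3rd, 5th, ... of the partial from the right).
  doubled (with −9 where >9): 4 0 8 2 8 → sum 22
  kept as-is: 2 1 2 8 8 → sum 21
Total = 22 + 21 = 43.
Check digit = (10 − (43 mod 10)) mod 10 = 7.

7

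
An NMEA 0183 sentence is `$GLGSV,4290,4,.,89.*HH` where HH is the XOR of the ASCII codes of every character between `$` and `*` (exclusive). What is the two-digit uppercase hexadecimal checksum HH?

XOR the ASCII codes of the payload characters:
  'G' = 0x47 → acc = 0x47
  'L' = 0x4C → acc = 0x0B
  'G' = 0x47 → acc = 0x4C
  'S' = 0x53 → acc = 0x1F
  'V' = 0x56 → acc = 0x49
  ',' = 0x2C → acc = 0x65
  '4' = 0x34 → acc = 0x51
  '2' = 0x32 → acc = 0x63
  '9' = 0x39 → acc = 0x5A
  '0' = 0x30 → acc = 0x6A
  ',' = 0x2C → acc = 0x46
  '4' = 0x34 → acc = 0x72
  ',' = 0x2C → acc = 0x5E
  '.' = 0x2E → acc = 0x70
  ',' = 0x2C → acc = 0x5C
  '8' = 0x38 → acc = 0x64
  '9' = 0x39 → acc = 0x5D
  '.' = 0x2E → acc = 0x73
Checksum = 0x73.

73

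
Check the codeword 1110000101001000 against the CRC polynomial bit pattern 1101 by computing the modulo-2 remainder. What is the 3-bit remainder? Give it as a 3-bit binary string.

100

Modulo-2 division of 1110000101001000 by 1101:
  pos 0: 1110 XOR 1101 = 0011
  pos 2: 1100 XOR 1101 = 0001
  pos 5: 1010 XOR 1101 = 0111
  pos 6: 1111 XOR 1101 = 0010
  pos 8: 1000 XOR 1101 = 0101
  pos 9: 1011 XOR 1101 = 0110
  pos 10: 1100 XOR 1101 = 0001
Remainder = 100 (nonzero — an error is detected).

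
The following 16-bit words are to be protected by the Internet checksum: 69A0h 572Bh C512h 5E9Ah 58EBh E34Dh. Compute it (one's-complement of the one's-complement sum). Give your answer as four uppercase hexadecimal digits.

DF4D

One's-complement addition (fold any carry out of bit 15 back into bit 0):
  0x69A0 + 0x572B = 0x0C0CB
  0xC0CB + 0xC512 = 0x185DD → wrap carry → 0x85DE
  0x85DE + 0x5E9A = 0x0E478
  0xE478 + 0x58EB = 0x13D63 → wrap carry → 0x3D64
  0x3D64 + 0xE34D = 0x120B1 → wrap carry → 0x20B2
One's-complement sum = 0x20B2.
Checksum = ~0x20B2 & 0xFFFF = 0xDF4D.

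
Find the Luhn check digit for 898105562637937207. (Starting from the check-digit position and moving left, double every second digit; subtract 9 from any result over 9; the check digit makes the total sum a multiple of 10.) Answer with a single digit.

Partial digits right→left: 7 0 2 7 3 9 7 3 6 2 6 5 5 0 1 8 9 8
Double every second digit counting from the check-digit position (so the 1st, 3rd, 5th, ... of the partial from the right).
  doubled (with −9 where >9): 5 4 6 5 3 3 1 2 9 → sum 38
  kept as-is: 0 7 9 3 2 5 0 8 8 → sum 42
Total = 38 + 42 = 80.
Check digit = (10 − (80 mod 10)) mod 10 = 0.

0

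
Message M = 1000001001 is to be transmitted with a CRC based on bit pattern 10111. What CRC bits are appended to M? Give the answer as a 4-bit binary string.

1101

Append 4 zeros: 10000010010000. Divide by 10111 (XOR where the leading bit is 1):
  pos 0: 10000 XOR 10111 = 00111
  pos 2: 11101 XOR 10111 = 01010
  pos 3: 10100 XOR 10111 = 00011
  pos 6: 11010 XOR 10111 = 01101
  pos 7: 11010 XOR 10111 = 01101
  pos 8: 11010 XOR 10111 = 01101
  pos 9: 11010 XOR 10111 = 01101
Remainder (last 4 bits) = 1101. This is the CRC / FCS.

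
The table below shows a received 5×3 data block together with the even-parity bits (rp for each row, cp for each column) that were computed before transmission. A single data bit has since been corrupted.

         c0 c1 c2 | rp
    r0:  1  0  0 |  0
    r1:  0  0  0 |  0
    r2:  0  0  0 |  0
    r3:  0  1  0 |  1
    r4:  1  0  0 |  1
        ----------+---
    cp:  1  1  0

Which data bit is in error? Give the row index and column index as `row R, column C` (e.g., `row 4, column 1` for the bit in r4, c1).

row 0, column 0

Recompute each row's even parity and compare to rp:
  r0: data parity 1, sent rp 0 → mismatch
  r1: data parity 0, sent rp 0 → ok
  r2: data parity 0, sent rp 0 → ok
  r3: data parity 1, sent rp 1 → ok
  r4: data parity 1, sent rp 1 → ok
Recompute each column's even parity and compare to cp:
  c0: data parity 0, sent cp 1 → mismatch
  c1: data parity 1, sent cp 1 → ok
  c2: data parity 0, sent cp 0 → ok
Exactly one row (r0) and one column (c0) fail → the flipped bit is at their intersection.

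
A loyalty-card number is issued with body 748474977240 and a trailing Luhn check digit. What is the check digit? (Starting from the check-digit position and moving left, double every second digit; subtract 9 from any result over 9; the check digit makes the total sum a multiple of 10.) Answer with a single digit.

Partial digits right→left: 0 4 2 7 7 9 4 7 4 8 4 7
Double every second digit counting from the check-digit position (so the 1st, 3rd, 5th, ... of the partial from the right).
  doubled (with −9 where >9): 0 4 5 8 8 8 → sum 33
  kept as-is: 4 7 9 7 8 7 → sum 42
Total = 33 + 42 = 75.
Check digit = (10 − (75 mod 10)) mod 10 = 5.

5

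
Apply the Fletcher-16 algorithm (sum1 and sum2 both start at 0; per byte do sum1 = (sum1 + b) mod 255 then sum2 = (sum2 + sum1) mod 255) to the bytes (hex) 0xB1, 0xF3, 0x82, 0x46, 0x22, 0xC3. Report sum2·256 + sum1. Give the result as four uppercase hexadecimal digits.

D254

Running sums (mod 255):
  after byte 0 (0xB1): sum1=177, sum2=177
  after byte 1 (0xF3): sum1=165, sum2=87
  after byte 2 (0x82): sum1=40, sum2=127
  after byte 3 (0x46): sum1=110, sum2=237
  after byte 4 (0x22): sum1=144, sum2=126
  after byte 5 (0xC3): sum1=84, sum2=210
Checksum = sum2·256 + sum1 = 210·256 + 84 = 53844 = 0xD254.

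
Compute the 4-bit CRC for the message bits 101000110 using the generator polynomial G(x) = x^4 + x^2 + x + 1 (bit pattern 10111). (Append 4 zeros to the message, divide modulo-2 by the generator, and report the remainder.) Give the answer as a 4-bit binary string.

Append 4 zeros: 1010001100000. Divide by 10111 (XOR where the leading bit is 1):
  pos 0: 10100 XOR 10111 = 00011
  pos 3: 11011 XOR 10111 = 01100
  pos 4: 11000 XOR 10111 = 01111
  pos 5: 11110 XOR 10111 = 01001
  pos 6: 10010 XOR 10111 = 00101
  pos 8: 10100 XOR 10111 = 00011
Remainder (last 4 bits) = 0011. This is the CRC / FCS.

0011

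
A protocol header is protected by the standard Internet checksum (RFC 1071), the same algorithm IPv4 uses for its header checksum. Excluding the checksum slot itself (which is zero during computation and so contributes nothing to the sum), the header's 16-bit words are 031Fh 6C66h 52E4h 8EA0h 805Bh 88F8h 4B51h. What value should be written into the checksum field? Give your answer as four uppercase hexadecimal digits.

One's-complement addition (fold any carry out of bit 15 back into bit 0):
  0x031F + 0x6C66 = 0x06F85
  0x6F85 + 0x52E4 = 0x0C269
  0xC269 + 0x8EA0 = 0x15109 → wrap carry → 0x510A
  0x510A + 0x805B = 0x0D165
  0xD165 + 0x88F8 = 0x15A5D → wrap carry → 0x5A5E
  0x5A5E + 0x4B51 = 0x0A5AF
One's-complement sum = 0xA5AF.
Checksum = ~0xA5AF & 0xFFFF = 0x5A50.

5A50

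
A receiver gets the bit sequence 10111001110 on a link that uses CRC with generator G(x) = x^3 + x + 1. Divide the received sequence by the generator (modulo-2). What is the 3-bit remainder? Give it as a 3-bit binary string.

000

Modulo-2 division of 10111001110 by 1011:
  pos 0: 1011 XOR 1011 = 0000
  pos 4: 1001 XOR 1011 = 0010
  pos 6: 1011 XOR 1011 = 0000
Remainder = 000 (zero — the frame passes the CRC check).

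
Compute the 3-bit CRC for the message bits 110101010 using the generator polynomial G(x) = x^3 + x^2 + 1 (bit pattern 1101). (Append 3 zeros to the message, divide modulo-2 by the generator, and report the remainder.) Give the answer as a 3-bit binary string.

001

Append 3 zeros: 110101010000. Divide by 1101 (XOR where the leading bit is 1):
  pos 0: 1101 XOR 1101 = 0000
  pos 5: 1010 XOR 1101 = 0111
  pos 6: 1110 XOR 1101 = 0011
  pos 8: 1100 XOR 1101 = 0001
Remainder (last 3 bits) = 001. This is the CRC / FCS.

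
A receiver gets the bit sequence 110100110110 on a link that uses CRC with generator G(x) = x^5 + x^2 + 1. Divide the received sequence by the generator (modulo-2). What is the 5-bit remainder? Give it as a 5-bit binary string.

Modulo-2 division of 110100110110 by 100101:
  pos 0: 110100 XOR 100101 = 010001
  pos 1: 100011 XOR 100101 = 000110
  pos 4: 110101 XOR 100101 = 010000
  pos 5: 100001 XOR 100101 = 000100
Remainder = 01000 (nonzero — an error is detected).

01000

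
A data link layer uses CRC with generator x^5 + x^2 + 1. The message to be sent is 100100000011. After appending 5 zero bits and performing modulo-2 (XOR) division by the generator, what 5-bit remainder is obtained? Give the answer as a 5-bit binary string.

01000

Append 5 zeros: 10010000001100000. Divide by 100101 (XOR where the leading bit is 1):
  pos 0: 100100 XOR 100101 = 000001
  pos 5: 100001 XOR 100101 = 000100
  pos 8: 100100 XOR 100101 = 000001
Remainder (last 5 bits) = 01000. This is the CRC / FCS.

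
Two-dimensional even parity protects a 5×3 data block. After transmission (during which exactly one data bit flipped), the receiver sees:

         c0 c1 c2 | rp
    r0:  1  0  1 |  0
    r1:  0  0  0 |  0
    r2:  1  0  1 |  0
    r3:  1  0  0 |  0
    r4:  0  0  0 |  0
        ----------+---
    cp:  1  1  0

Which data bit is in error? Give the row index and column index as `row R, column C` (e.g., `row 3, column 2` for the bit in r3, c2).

row 3, column 1

Recompute each row's even parity and compare to rp:
  r0: data parity 0, sent rp 0 → ok
  r1: data parity 0, sent rp 0 → ok
  r2: data parity 0, sent rp 0 → ok
  r3: data parity 1, sent rp 0 → mismatch
  r4: data parity 0, sent rp 0 → ok
Recompute each column's even parity and compare to cp:
  c0: data parity 1, sent cp 1 → ok
  c1: data parity 0, sent cp 1 → mismatch
  c2: data parity 0, sent cp 0 → ok
Exactly one row (r3) and one column (c1) fail → the flipped bit is at their intersection.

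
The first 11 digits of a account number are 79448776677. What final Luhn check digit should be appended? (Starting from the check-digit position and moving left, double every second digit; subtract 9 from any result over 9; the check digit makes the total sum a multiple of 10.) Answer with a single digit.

4

Partial digits right→left: 7 7 6 6 7 7 8 4 4 9 7
Double every second digit counting from the check-digit position (so the 1st, 3rd, 5th, ... of the partial from the right).
  doubled (with −9 where >9): 5 3 5 7 8 5 → sum 33
  kept as-is: 7 6 7 4 9 → sum 33
Total = 33 + 33 = 66.
Check digit = (10 − (66 mod 10)) mod 10 = 4.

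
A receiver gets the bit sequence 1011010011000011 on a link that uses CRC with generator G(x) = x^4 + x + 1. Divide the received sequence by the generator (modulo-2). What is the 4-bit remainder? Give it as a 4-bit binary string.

Modulo-2 division of 1011010011000011 by 10011:
  pos 0: 10110 XOR 10011 = 00101
  pos 2: 10110 XOR 10011 = 00101
  pos 4: 10101 XOR 10011 = 00110
  pos 6: 11010 XOR 10011 = 01001
  pos 7: 10010 XOR 10011 = 00001
  pos 11: 10011 XOR 10011 = 00000
Remainder = 0000 (zero — the frame passes the CRC check).

0000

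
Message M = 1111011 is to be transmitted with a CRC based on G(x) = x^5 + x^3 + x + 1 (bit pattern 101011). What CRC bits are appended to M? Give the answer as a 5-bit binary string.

Append 5 zeros: 111101100000. Divide by 101011 (XOR where the leading bit is 1):
  pos 0: 111101 XOR 101011 = 010110
  pos 1: 101101 XOR 101011 = 000110
  pos 4: 110000 XOR 101011 = 011011
  pos 5: 110110 XOR 101011 = 011101
  pos 6: 111010 XOR 101011 = 010001
Remainder (last 5 bits) = 10001. This is the CRC / FCS.

10001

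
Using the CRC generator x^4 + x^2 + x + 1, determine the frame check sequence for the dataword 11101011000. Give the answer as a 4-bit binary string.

1111

Append 4 zeros: 111010110000000. Divide by 10111 (XOR where the leading bit is 1):
  pos 0: 11101 XOR 10111 = 01010
  pos 1: 10100 XOR 10111 = 00011
  pos 4: 11110 XOR 10111 = 01001
  pos 5: 10010 XOR 10111 = 00101
  pos 7: 10100 XOR 10111 = 00011
  pos 10: 11000 XOR 10111 = 01111
Remainder (last 4 bits) = 1111. This is the CRC / FCS.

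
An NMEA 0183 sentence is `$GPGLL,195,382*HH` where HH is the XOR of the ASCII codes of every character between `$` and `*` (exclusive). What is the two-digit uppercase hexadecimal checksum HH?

XOR the ASCII codes of the payload characters:
  'G' = 0x47 → acc = 0x47
  'P' = 0x50 → acc = 0x17
  'G' = 0x47 → acc = 0x50
  'L' = 0x4C → acc = 0x1C
  'L' = 0x4C → acc = 0x50
  ',' = 0x2C → acc = 0x7C
  '1' = 0x31 → acc = 0x4D
  '9' = 0x39 → acc = 0x74
  '5' = 0x35 → acc = 0x41
  ',' = 0x2C → acc = 0x6D
  '3' = 0x33 → acc = 0x5E
  '8' = 0x38 → acc = 0x66
  '2' = 0x32 → acc = 0x54
Checksum = 0x54.

54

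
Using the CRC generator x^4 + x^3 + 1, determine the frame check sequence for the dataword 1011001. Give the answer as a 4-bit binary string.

1010

Append 4 zeros: 10110010000. Divide by 11001 (XOR where the leading bit is 1):
  pos 0: 10110 XOR 11001 = 01111
  pos 1: 11110 XOR 11001 = 00111
  pos 3: 11110 XOR 11001 = 00111
  pos 5: 11100 XOR 11001 = 00101
Remainder (last 4 bits) = 1010. This is the CRC / FCS.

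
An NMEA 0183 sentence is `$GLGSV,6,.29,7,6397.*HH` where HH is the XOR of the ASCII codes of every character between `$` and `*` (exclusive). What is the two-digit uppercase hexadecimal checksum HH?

XOR the ASCII codes of the payload characters:
  'G' = 0x47 → acc = 0x47
  'L' = 0x4C → acc = 0x0B
  'G' = 0x47 → acc = 0x4C
  'S' = 0x53 → acc = 0x1F
  'V' = 0x56 → acc = 0x49
  ',' = 0x2C → acc = 0x65
  '6' = 0x36 → acc = 0x53
  ',' = 0x2C → acc = 0x7F
  '.' = 0x2E → acc = 0x51
  '2' = 0x32 → acc = 0x63
  '9' = 0x39 → acc = 0x5A
  ',' = 0x2C → acc = 0x76
  '7' = 0x37 → acc = 0x41
  ',' = 0x2C → acc = 0x6D
  '6' = 0x36 → acc = 0x5B
  '3' = 0x33 → acc = 0x68
  '9' = 0x39 → acc = 0x51
  '7' = 0x37 → acc = 0x66
  '.' = 0x2E → acc = 0x48
Checksum = 0x48.

48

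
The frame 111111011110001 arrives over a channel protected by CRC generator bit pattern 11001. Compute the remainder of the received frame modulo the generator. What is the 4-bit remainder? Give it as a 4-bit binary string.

Modulo-2 division of 111111011110001 by 11001:
  pos 0: 11111 XOR 11001 = 00110
  pos 2: 11010 XOR 11001 = 00011
  pos 5: 11111 XOR 11001 = 00110
  pos 7: 11010 XOR 11001 = 00011
  pos 10: 11001 XOR 11001 = 00000
Remainder = 0000 (zero — the frame passes the CRC check).

0000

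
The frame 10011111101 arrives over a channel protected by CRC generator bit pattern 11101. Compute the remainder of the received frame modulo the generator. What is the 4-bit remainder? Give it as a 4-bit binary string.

0000

Modulo-2 division of 10011111101 by 11101:
  pos 0: 10011 XOR 11101 = 01110
  pos 1: 11101 XOR 11101 = 00000
  pos 6: 11101 XOR 11101 = 00000
Remainder = 0000 (zero — the frame passes the CRC check).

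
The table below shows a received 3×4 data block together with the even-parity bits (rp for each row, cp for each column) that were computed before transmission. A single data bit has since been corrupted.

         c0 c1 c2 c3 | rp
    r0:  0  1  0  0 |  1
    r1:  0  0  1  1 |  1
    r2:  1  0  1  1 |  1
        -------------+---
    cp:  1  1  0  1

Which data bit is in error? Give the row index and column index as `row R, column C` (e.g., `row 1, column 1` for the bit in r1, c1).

row 1, column 3

Recompute each row's even parity and compare to rp:
  r0: data parity 1, sent rp 1 → ok
  r1: data parity 0, sent rp 1 → mismatch
  r2: data parity 1, sent rp 1 → ok
Recompute each column's even parity and compare to cp:
  c0: data parity 1, sent cp 1 → ok
  c1: data parity 1, sent cp 1 → ok
  c2: data parity 0, sent cp 0 → ok
  c3: data parity 0, sent cp 1 → mismatch
Exactly one row (r1) and one column (c3) fail → the flipped bit is at their intersection.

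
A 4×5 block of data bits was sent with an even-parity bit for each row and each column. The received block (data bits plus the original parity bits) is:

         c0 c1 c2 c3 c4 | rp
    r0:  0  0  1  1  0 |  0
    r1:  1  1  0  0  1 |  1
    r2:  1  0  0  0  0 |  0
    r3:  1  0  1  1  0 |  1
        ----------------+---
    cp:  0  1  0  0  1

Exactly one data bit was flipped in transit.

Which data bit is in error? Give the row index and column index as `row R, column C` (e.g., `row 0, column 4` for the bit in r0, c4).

Recompute each row's even parity and compare to rp:
  r0: data parity 0, sent rp 0 → ok
  r1: data parity 1, sent rp 1 → ok
  r2: data parity 1, sent rp 0 → mismatch
  r3: data parity 1, sent rp 1 → ok
Recompute each column's even parity and compare to cp:
  c0: data parity 1, sent cp 0 → mismatch
  c1: data parity 1, sent cp 1 → ok
  c2: data parity 0, sent cp 0 → ok
  c3: data parity 0, sent cp 0 → ok
  c4: data parity 1, sent cp 1 → ok
Exactly one row (r2) and one column (c0) fail → the flipped bit is at their intersection.

row 2, column 0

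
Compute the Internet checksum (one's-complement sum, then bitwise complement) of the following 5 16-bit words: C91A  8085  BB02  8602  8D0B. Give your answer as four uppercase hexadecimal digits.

E84E

One's-complement addition (fold any carry out of bit 15 back into bit 0):
  0xC91A + 0x8085 = 0x1499F → wrap carry → 0x49A0
  0x49A0 + 0xBB02 = 0x104A2 → wrap carry → 0x04A3
  0x04A3 + 0x8602 = 0x08AA5
  0x8AA5 + 0x8D0B = 0x117B0 → wrap carry → 0x17B1
One's-complement sum = 0x17B1.
Checksum = ~0x17B1 & 0xFFFF = 0xE84E.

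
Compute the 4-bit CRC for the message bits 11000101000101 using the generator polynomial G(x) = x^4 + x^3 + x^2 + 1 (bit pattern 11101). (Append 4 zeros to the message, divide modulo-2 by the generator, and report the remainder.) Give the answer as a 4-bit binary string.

0000

Append 4 zeros: 110001010001010000. Divide by 11101 (XOR where the leading bit is 1):
  pos 0: 11000 XOR 11101 = 00101
  pos 2: 10110 XOR 11101 = 01011
  pos 3: 10111 XOR 11101 = 01010
  pos 4: 10100 XOR 11101 = 01001
  pos 5: 10010 XOR 11101 = 01111
  pos 6: 11110 XOR 11101 = 00011
  pos 9: 11101 XOR 11101 = 00000
Remainder (last 4 bits) = 0000. This is the CRC / FCS.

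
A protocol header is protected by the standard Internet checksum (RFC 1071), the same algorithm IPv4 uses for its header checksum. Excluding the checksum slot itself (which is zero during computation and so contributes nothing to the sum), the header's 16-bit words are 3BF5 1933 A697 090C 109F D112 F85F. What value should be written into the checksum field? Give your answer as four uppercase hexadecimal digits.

2122

One's-complement addition (fold any carry out of bit 15 back into bit 0):
  0x3BF5 + 0x1933 = 0x05528
  0x5528 + 0xA697 = 0x0FBBF
  0xFBBF + 0x090C = 0x104CB → wrap carry → 0x04CC
  0x04CC + 0x109F = 0x0156B
  0x156B + 0xD112 = 0x0E67D
  0xE67D + 0xF85F = 0x1DEDC → wrap carry → 0xDEDD
One's-complement sum = 0xDEDD.
Checksum = ~0xDEDD & 0xFFFF = 0x2122.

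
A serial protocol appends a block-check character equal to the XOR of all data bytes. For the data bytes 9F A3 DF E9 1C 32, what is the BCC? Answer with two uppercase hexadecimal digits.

XOR the bytes together:
  start with 0x9F
  0x9F ⊕ 0xA3 = 0x3C
  0x3C ⊕ 0xDF = 0xE3
  0xE3 ⊕ 0xE9 = 0x0A
  0x0A ⊕ 0x1C = 0x16
  0x16 ⊕ 0x32 = 0x24

24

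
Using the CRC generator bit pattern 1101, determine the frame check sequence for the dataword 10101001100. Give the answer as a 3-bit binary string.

000

Append 3 zeros: 10101001100000. Divide by 1101 (XOR where the leading bit is 1):
  pos 0: 1010 XOR 1101 = 0111
  pos 1: 1111 XOR 1101 = 0010
  pos 3: 1000 XOR 1101 = 0101
  pos 4: 1011 XOR 1101 = 0110
  pos 5: 1101 XOR 1101 = 0000
Remainder (last 3 bits) = 000. This is the CRC / FCS.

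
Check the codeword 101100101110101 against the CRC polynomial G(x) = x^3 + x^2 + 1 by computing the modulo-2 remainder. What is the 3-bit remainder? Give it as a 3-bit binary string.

000

Modulo-2 division of 101100101110101 by 1101:
  pos 0: 1011 XOR 1101 = 0110
  pos 1: 1100 XOR 1101 = 0001
  pos 4: 1010 XOR 1101 = 0111
  pos 5: 1111 XOR 1101 = 0010
  pos 7: 1011 XOR 1101 = 0110
  pos 8: 1100 XOR 1101 = 0001
  pos 11: 1101 XOR 1101 = 0000
Remainder = 000 (zero — the frame passes the CRC check).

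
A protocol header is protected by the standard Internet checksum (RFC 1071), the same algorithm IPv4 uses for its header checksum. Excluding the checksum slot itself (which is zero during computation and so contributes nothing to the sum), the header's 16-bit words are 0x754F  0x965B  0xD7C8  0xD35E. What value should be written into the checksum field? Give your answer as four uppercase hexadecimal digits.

One's-complement addition (fold any carry out of bit 15 back into bit 0):
  0x754F + 0x965B = 0x10BAA → wrap carry → 0x0BAB
  0x0BAB + 0xD7C8 = 0x0E373
  0xE373 + 0xD35E = 0x1B6D1 → wrap carry → 0xB6D2
One's-complement sum = 0xB6D2.
Checksum = ~0xB6D2 & 0xFFFF = 0x492D.

492D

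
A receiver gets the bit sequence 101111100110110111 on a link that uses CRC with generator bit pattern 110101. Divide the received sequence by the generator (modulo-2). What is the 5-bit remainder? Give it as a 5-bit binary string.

Modulo-2 division of 101111100110110111 by 110101:
  pos 0: 101111 XOR 110101 = 011010
  pos 1: 110101 XOR 110101 = 000000
  pos 9: 110110 XOR 110101 = 000011
Remainder = 11111 (nonzero — an error is detected).

11111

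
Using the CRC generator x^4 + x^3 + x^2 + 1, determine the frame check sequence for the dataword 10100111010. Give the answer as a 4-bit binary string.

0110

Append 4 zeros: 101001110100000. Divide by 11101 (XOR where the leading bit is 1):
  pos 0: 10100 XOR 11101 = 01001
  pos 1: 10011 XOR 11101 = 01110
  pos 2: 11101 XOR 11101 = 00000
  pos 7: 10100 XOR 11101 = 01001
  pos 8: 10010 XOR 11101 = 01111
  pos 9: 11110 XOR 11101 = 00011
Remainder (last 4 bits) = 0110. This is the CRC / FCS.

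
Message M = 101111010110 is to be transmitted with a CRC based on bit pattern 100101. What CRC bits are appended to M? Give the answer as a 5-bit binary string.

Append 5 zeros: 10111101011000000. Divide by 100101 (XOR where the leading bit is 1):
  pos 0: 101111 XOR 100101 = 001010
  pos 2: 101001 XOR 100101 = 001100
  pos 4: 110001 XOR 100101 = 010100
  pos 5: 101001 XOR 100101 = 001100
  pos 7: 110000 XOR 100101 = 010101
  pos 8: 101010 XOR 100101 = 001111
  pos 10: 111100 XOR 100101 = 011001
  pos 11: 110010 XOR 100101 = 010111
Remainder (last 5 bits) = 10111. This is the CRC / FCS.

10111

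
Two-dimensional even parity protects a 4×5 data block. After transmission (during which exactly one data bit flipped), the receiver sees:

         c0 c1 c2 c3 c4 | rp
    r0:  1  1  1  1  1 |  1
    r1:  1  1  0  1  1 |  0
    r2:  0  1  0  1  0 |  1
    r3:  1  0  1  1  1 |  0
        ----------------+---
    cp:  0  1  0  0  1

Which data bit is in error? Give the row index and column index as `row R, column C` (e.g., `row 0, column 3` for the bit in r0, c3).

row 2, column 0

Recompute each row's even parity and compare to rp:
  r0: data parity 1, sent rp 1 → ok
  r1: data parity 0, sent rp 0 → ok
  r2: data parity 0, sent rp 1 → mismatch
  r3: data parity 0, sent rp 0 → ok
Recompute each column's even parity and compare to cp:
  c0: data parity 1, sent cp 0 → mismatch
  c1: data parity 1, sent cp 1 → ok
  c2: data parity 0, sent cp 0 → ok
  c3: data parity 0, sent cp 0 → ok
  c4: data parity 1, sent cp 1 → ok
Exactly one row (r2) and one column (c0) fail → the flipped bit is at their intersection.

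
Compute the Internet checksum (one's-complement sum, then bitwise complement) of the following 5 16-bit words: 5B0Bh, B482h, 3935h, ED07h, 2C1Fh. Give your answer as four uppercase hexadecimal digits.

9E15

One's-complement addition (fold any carry out of bit 15 back into bit 0):
  0x5B0B + 0xB482 = 0x10F8D → wrap carry → 0x0F8E
  0x0F8E + 0x3935 = 0x048C3
  0x48C3 + 0xED07 = 0x135CA → wrap carry → 0x35CB
  0x35CB + 0x2C1F = 0x061EA
One's-complement sum = 0x61EA.
Checksum = ~0x61EA & 0xFFFF = 0x9E15.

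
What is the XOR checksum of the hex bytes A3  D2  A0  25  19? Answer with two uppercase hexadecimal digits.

ED

XOR the bytes together:
  start with 0xA3
  0xA3 ⊕ 0xD2 = 0x71
  0x71 ⊕ 0xA0 = 0xD1
  0xD1 ⊕ 0x25 = 0xF4
  0xF4 ⊕ 0x19 = 0xED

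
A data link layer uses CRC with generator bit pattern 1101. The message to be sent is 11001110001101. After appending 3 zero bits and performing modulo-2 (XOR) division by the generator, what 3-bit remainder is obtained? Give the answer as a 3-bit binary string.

111

Append 3 zeros: 11001110001101000. Divide by 1101 (XOR where the leading bit is 1):
  pos 0: 1100 XOR 1101 = 0001
  pos 3: 1111 XOR 1101 = 0010
  pos 5: 1000 XOR 1101 = 0101
  pos 6: 1010 XOR 1101 = 0111
  pos 7: 1111 XOR 1101 = 0010
  pos 9: 1010 XOR 1101 = 0111
  pos 10: 1111 XOR 1101 = 0010
  pos 12: 1000 XOR 1101 = 0101
  pos 13: 1010 XOR 1101 = 0111
Remainder (last 3 bits) = 111. This is the CRC / FCS.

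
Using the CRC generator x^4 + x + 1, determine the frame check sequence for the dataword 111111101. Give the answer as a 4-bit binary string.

1101

Append 4 zeros: 1111111010000. Divide by 10011 (XOR where the leading bit is 1):
  pos 0: 11111 XOR 10011 = 01100
  pos 1: 11001 XOR 10011 = 01010
  pos 2: 10101 XOR 10011 = 00110
  pos 4: 11001 XOR 10011 = 01010
  pos 5: 10100 XOR 10011 = 00111
  pos 7: 11100 XOR 10011 = 01111
  pos 8: 11110 XOR 10011 = 01101
Remainder (last 4 bits) = 1101. This is the CRC / FCS.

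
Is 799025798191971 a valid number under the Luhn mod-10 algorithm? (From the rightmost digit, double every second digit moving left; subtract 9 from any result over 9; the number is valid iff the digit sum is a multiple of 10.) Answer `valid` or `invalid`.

valid

From the right, keep odd positions and double even positions (subtract 9 from any doubled value over 9):
  doubled (positions 2,4,...): 5 2 2 9 1 0 9 → sum 28
  kept (positions 1,3,...): 1 9 9 8 7 2 9 7 → sum 52
Total = 80.
80 mod 10 = 0, so the number is valid.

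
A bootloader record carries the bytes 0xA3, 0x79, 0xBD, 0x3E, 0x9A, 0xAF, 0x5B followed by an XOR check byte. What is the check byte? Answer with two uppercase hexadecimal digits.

XOR the bytes together:
  start with 0xA3
  0xA3 ⊕ 0x79 = 0xDA
  0xDA ⊕ 0xBD = 0x67
  0x67 ⊕ 0x3E = 0x59
  0x59 ⊕ 0x9A = 0xC3
  0xC3 ⊕ 0xAF = 0x6C
  0x6C ⊕ 0x5B = 0x37

37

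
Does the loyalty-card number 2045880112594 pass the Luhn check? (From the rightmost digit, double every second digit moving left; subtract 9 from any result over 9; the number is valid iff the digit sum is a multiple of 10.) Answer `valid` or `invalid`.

From the right, keep odd positions and double even positions (subtract 9 from any doubled value over 9):
  doubled (positions 2,4,...): 9 4 2 7 1 0 → sum 23
  kept (positions 1,3,...): 4 5 1 0 8 4 2 → sum 24
Total = 47.
47 mod 10 = 7, so the number is invalid.

invalid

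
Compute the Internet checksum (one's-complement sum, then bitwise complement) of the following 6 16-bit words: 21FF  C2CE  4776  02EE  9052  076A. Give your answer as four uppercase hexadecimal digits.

One's-complement addition (fold any carry out of bit 15 back into bit 0):
  0x21FF + 0xC2CE = 0x0E4CD
  0xE4CD + 0x4776 = 0x12C43 → wrap carry → 0x2C44
  0x2C44 + 0x02EE = 0x02F32
  0x2F32 + 0x9052 = 0x0BF84
  0xBF84 + 0x076A = 0x0C6EE
One's-complement sum = 0xC6EE.
Checksum = ~0xC6EE & 0xFFFF = 0x3911.

3911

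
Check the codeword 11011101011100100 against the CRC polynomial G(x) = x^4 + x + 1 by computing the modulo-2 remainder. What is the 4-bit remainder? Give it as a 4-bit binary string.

0000

Modulo-2 division of 11011101011100100 by 10011:
  pos 0: 11011 XOR 10011 = 01000
  pos 1: 10001 XOR 10011 = 00010
  pos 4: 10010 XOR 10011 = 00001
  pos 8: 11110 XOR 10011 = 01101
  pos 9: 11010 XOR 10011 = 01001
  pos 10: 10011 XOR 10011 = 00000
Remainder = 0000 (zero — the frame passes the CRC check).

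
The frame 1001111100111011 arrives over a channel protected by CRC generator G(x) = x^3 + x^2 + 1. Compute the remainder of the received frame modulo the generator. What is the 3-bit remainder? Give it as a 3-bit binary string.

111

Modulo-2 division of 1001111100111011 by 1101:
  pos 0: 1001 XOR 1101 = 0100
  pos 1: 1001 XOR 1101 = 0100
  pos 2: 1001 XOR 1101 = 0100
  pos 3: 1001 XOR 1101 = 0100
  pos 4: 1001 XOR 1101 = 0100
  pos 5: 1000 XOR 1101 = 0101
  pos 6: 1010 XOR 1101 = 0111
  pos 7: 1111 XOR 1101 = 0010
  pos 9: 1011 XOR 1101 = 0110
  pos 10: 1100 XOR 1101 = 0001
Remainder = 111 (nonzero — an error is detected).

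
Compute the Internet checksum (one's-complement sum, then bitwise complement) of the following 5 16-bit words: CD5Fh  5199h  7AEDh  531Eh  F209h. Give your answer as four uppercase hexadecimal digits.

One's-complement addition (fold any carry out of bit 15 back into bit 0):
  0xCD5F + 0x5199 = 0x11EF8 → wrap carry → 0x1EF9
  0x1EF9 + 0x7AED = 0x099E6
  0x99E6 + 0x531E = 0x0ED04
  0xED04 + 0xF209 = 0x1DF0D → wrap carry → 0xDF0E
One's-complement sum = 0xDF0E.
Checksum = ~0xDF0E & 0xFFFF = 0x20F1.

20F1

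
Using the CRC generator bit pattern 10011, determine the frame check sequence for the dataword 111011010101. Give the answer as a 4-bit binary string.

Append 4 zeros: 1110110101010000. Divide by 10011 (XOR where the leading bit is 1):
  pos 0: 11101 XOR 10011 = 01110
  pos 1: 11101 XOR 10011 = 01110
  pos 2: 11100 XOR 10011 = 01111
  pos 3: 11111 XOR 10011 = 01100
  pos 4: 11000 XOR 10011 = 01011
  pos 5: 10111 XOR 10011 = 00100
  pos 7: 10001 XOR 10011 = 00010
  pos 10: 10000 XOR 10011 = 00011
Remainder (last 4 bits) = 0110. This is the CRC / FCS.

0110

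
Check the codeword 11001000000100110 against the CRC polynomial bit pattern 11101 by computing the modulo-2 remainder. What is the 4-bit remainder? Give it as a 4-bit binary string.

0000

Modulo-2 division of 11001000000100110 by 11101:
  pos 0: 11001 XOR 11101 = 00100
  pos 2: 10000 XOR 11101 = 01101
  pos 3: 11010 XOR 11101 = 00111
  pos 5: 11100 XOR 11101 = 00001
  pos 9: 10100 XOR 11101 = 01001
  pos 10: 10011 XOR 11101 = 01110
  pos 11: 11101 XOR 11101 = 00000
Remainder = 0000 (zero — the frame passes the CRC check).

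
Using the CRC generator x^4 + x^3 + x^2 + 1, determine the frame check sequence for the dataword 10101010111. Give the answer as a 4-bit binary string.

Append 4 zeros: 101010101110000. Divide by 11101 (XOR where the leading bit is 1):
  pos 0: 10101 XOR 11101 = 01000
  pos 1: 10000 XOR 11101 = 01101
  pos 2: 11011 XOR 11101 = 00110
  pos 4: 11001 XOR 11101 = 00100
  pos 6: 10011 XOR 11101 = 01110
  pos 7: 11100 XOR 11101 = 00001
Remainder (last 4 bits) = 1000. This is the CRC / FCS.

1000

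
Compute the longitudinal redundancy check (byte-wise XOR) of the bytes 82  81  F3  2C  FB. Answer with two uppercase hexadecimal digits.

27

XOR the bytes together:
  start with 0x82
  0x82 ⊕ 0x81 = 0x03
  0x03 ⊕ 0xF3 = 0xF0
  0xF0 ⊕ 0x2C = 0xDC
  0xDC ⊕ 0xFB = 0x27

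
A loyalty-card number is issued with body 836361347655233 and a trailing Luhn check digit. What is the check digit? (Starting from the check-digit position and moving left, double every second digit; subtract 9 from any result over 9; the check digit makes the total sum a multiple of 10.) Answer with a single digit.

0

Partial digits right→left: 3 3 2 5 5 6 7 4 3 1 6 3 6 3 8
Double every second digit counting from the check-digit position (so the 1st, 3rd, 5th, ... of the partial from the right).
  doubled (with −9 where >9): 6 4 1 5 6 3 3 7 → sum 35
  kept as-is: 3 5 6 4 1 3 3 → sum 25
Total = 35 + 25 = 60.
Check digit = (10 − (60 mod 10)) mod 10 = 0.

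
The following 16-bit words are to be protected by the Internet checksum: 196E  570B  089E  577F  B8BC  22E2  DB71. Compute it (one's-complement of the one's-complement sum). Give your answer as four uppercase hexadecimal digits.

One's-complement addition (fold any carry out of bit 15 back into bit 0):
  0x196E + 0x570B = 0x07079
  0x7079 + 0x089E = 0x07917
  0x7917 + 0x577F = 0x0D096
  0xD096 + 0xB8BC = 0x18952 → wrap carry → 0x8953
  0x8953 + 0x22E2 = 0x0AC35
  0xAC35 + 0xDB71 = 0x187A6 → wrap carry → 0x87A7
One's-complement sum = 0x87A7.
Checksum = ~0x87A7 & 0xFFFF = 0x7858.

7858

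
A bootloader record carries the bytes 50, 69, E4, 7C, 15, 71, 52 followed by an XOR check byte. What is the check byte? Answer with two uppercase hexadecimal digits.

97

XOR the bytes together:
  start with 0x50
  0x50 ⊕ 0x69 = 0x39
  0x39 ⊕ 0xE4 = 0xDD
  0xDD ⊕ 0x7C = 0xA1
  0xA1 ⊕ 0x15 = 0xB4
  0xB4 ⊕ 0x71 = 0xC5
  0xC5 ⊕ 0x52 = 0x97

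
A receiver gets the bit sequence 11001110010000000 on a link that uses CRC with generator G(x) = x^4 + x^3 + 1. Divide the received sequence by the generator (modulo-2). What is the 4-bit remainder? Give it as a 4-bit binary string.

Modulo-2 division of 11001110010000000 by 11001:
  pos 0: 11001 XOR 11001 = 00000
  pos 5: 11001 XOR 11001 = 00000
Remainder = 0000 (zero — the frame passes the CRC check).

0000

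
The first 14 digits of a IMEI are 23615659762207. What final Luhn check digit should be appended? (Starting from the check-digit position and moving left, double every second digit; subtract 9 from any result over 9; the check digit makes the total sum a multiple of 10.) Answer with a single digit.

Partial digits right→left: 7 0 2 2 6 7 9 5 6 5 1 6 3 2
Double every second digit counting from the check-digit position (so the 1st, 3rd, 5th, ... of the partial from the right).
  doubled (with −9 where >9): 5 4 3 9 3 2 6 → sum 32
  kept as-is: 0 2 7 5 5 6 2 → sum 27
Total = 32 + 27 = 59.
Check digit = (10 − (59 mod 10)) mod 10 = 1.

1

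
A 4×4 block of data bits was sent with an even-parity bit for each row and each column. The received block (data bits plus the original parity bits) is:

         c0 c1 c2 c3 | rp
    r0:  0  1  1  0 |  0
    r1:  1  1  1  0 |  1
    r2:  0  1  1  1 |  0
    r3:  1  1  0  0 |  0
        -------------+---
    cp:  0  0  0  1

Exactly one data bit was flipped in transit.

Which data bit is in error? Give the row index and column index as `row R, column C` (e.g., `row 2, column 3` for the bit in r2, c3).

Recompute each row's even parity and compare to rp:
  r0: data parity 0, sent rp 0 → ok
  r1: data parity 1, sent rp 1 → ok
  r2: data parity 1, sent rp 0 → mismatch
  r3: data parity 0, sent rp 0 → ok
Recompute each column's even parity and compare to cp:
  c0: data parity 0, sent cp 0 → ok
  c1: data parity 0, sent cp 0 → ok
  c2: data parity 1, sent cp 0 → mismatch
  c3: data parity 1, sent cp 1 → ok
Exactly one row (r2) and one column (c2) fail → the flipped bit is at their intersection.

row 2, column 2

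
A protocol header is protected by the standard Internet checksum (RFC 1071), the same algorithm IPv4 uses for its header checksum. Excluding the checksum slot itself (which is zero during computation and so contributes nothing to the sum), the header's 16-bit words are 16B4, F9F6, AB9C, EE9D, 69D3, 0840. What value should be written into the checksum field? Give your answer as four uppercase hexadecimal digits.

E306

One's-complement addition (fold any carry out of bit 15 back into bit 0):
  0x16B4 + 0xF9F6 = 0x110AA → wrap carry → 0x10AB
  0x10AB + 0xAB9C = 0x0BC47
  0xBC47 + 0xEE9D = 0x1AAE4 → wrap carry → 0xAAE5
  0xAAE5 + 0x69D3 = 0x114B8 → wrap carry → 0x14B9
  0x14B9 + 0x0840 = 0x01CF9
One's-complement sum = 0x1CF9.
Checksum = ~0x1CF9 & 0xFFFF = 0xE306.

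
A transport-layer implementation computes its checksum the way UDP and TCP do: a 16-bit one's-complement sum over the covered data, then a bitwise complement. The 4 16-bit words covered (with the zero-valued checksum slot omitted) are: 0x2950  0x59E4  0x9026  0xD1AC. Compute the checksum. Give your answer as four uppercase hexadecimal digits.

1AF8

One's-complement addition (fold any carry out of bit 15 back into bit 0):
  0x2950 + 0x59E4 = 0x08334
  0x8334 + 0x9026 = 0x1135A → wrap carry → 0x135B
  0x135B + 0xD1AC = 0x0E507
One's-complement sum = 0xE507.
Checksum = ~0xE507 & 0xFFFF = 0x1AF8.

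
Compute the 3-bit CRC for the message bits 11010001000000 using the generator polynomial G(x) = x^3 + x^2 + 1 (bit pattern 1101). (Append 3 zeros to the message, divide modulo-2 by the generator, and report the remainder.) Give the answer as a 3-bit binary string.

100

Append 3 zeros: 11010001000000000. Divide by 1101 (XOR where the leading bit is 1):
  pos 0: 1101 XOR 1101 = 0000
  pos 7: 1000 XOR 1101 = 0101
  pos 8: 1010 XOR 1101 = 0111
  pos 9: 1110 XOR 1101 = 0011
  pos 11: 1100 XOR 1101 = 0001
Remainder (last 3 bits) = 100. This is the CRC / FCS.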